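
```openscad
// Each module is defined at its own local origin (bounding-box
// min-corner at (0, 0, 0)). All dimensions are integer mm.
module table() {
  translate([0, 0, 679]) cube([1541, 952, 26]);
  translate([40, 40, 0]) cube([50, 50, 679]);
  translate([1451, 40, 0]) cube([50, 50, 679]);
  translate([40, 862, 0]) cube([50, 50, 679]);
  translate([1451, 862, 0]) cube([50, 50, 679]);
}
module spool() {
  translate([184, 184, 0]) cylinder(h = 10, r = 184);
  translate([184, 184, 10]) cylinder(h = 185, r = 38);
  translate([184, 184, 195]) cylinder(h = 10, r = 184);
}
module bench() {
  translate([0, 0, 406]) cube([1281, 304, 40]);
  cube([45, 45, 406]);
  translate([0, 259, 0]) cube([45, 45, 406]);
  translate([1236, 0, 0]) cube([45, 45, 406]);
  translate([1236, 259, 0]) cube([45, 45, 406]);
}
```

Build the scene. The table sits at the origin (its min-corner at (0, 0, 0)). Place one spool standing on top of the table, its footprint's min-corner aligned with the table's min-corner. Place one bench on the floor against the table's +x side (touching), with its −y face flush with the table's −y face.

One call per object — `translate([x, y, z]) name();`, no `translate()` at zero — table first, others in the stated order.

table();
translate([0, 0, 705]) spool();
translate([1541, 0, 0]) bench();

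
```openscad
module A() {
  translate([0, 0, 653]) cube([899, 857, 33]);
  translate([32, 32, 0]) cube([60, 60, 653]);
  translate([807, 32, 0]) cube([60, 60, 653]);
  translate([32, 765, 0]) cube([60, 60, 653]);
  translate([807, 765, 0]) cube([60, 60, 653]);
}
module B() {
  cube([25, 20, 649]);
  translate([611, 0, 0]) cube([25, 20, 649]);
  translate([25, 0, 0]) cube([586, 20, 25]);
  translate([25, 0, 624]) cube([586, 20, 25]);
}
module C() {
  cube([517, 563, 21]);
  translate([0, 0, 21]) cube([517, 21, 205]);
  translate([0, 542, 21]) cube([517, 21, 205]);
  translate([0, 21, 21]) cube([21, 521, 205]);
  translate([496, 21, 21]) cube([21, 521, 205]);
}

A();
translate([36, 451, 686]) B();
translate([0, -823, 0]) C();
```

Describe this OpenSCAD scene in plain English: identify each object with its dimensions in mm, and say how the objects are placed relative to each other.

A is a table: top 899 mm (x) × 857 mm (y), 33 mm thick, upper face at z = 686 mm, on four 60×60 mm square legs, each inset 32 mm from the nearest pair of top edges, running from z = 0 to the bottom of the top.

B is a picture frame with a 586×599 mm rectangular opening (x by z) and a uniform 25 mm border on every side. Frame depth is 20 mm along y. It is built from two vertical stiles running the full outside height and two horizontal rails spanning the gap between the stiles.

C is an open storage box with external size 517×563×226 mm and wall thickness 21 mm (the base is also 21 mm thick). The base covers the whole footprint; the four walls stand on the base, with the y-facing walls full-width and the x-facing walls fitting between their inner faces.

The picture frame is on top of the table. The open box is on the floor beside the table on its −y side.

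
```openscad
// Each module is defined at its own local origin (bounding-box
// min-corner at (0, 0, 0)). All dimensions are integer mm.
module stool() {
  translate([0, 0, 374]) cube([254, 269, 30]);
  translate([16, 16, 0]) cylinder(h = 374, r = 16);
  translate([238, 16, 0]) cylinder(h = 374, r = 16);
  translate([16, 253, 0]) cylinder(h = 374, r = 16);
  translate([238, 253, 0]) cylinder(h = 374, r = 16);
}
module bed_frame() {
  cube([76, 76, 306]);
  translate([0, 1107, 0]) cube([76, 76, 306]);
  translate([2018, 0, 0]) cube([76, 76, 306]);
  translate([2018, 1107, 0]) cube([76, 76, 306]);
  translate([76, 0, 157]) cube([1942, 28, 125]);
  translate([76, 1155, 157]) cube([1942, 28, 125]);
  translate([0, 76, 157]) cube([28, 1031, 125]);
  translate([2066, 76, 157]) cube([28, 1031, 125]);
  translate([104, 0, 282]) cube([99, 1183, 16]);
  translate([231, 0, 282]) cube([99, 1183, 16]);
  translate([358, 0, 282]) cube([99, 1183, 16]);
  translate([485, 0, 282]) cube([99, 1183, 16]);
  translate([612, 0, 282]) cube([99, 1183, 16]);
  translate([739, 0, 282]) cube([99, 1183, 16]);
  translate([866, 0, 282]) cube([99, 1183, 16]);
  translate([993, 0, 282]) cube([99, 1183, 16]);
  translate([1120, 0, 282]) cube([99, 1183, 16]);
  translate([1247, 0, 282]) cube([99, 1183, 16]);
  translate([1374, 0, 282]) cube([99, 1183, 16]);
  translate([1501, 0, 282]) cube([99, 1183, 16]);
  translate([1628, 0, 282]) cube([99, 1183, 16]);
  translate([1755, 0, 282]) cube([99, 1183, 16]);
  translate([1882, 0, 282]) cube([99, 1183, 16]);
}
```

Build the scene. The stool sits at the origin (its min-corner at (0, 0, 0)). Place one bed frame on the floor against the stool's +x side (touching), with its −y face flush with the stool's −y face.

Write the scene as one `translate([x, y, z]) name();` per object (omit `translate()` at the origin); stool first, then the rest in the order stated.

stool();
translate([254, 0, 0]) bed_frame();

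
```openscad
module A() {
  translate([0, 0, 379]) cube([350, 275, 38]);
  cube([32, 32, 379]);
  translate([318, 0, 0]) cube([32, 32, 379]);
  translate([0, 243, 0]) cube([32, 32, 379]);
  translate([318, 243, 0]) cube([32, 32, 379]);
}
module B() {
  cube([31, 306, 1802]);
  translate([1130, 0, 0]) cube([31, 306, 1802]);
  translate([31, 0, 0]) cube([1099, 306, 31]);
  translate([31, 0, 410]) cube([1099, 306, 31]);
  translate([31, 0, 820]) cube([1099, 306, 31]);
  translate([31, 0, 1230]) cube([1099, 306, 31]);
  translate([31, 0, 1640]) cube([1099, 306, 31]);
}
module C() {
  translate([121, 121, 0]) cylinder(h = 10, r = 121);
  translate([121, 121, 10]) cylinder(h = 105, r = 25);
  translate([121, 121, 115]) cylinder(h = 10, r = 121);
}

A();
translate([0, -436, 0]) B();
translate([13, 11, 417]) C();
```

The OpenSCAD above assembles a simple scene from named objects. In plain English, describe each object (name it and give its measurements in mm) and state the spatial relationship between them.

A is a four-legged stool. The seat is a 350×275×38 mm slab whose top surface is at z = 417 mm; four square legs, each 32×32 mm in cross-section, run from the floor (z = 0) to the underside of the seat, each flush with a corner of the seat.

B is a bookshelf 1161 mm wide overall, 306 mm deep and 1802 mm tall. The two sides are 31 mm thick vertical panels. 5 horizontal shelves of 31 mm thickness span between the inner faces of the sides; the lowest shelf sits on the floor and shelves are stacked with a clear vertical gap of 379 mm between each pair.

C is a spool: two coaxial disc flanges of radius 121 mm and thickness 10 mm, joined by a core cylinder of radius 25 mm and height 105 mm. The lower flange rests on z = 0 and the three cylinders share a vertical axis.

The bookshelf is on the floor beside the stool on its −y side. The spool is on top of the stool.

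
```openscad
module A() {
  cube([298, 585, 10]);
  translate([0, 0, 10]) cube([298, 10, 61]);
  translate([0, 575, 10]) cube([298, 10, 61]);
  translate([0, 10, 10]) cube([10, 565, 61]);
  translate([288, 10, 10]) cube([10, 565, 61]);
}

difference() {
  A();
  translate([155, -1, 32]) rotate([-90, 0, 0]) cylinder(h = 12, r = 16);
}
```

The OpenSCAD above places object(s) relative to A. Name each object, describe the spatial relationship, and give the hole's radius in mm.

A is an open box. The open box has a circular hole through its front wall. The hole's radius is 16 mm.

The subtracted cylinder has r = 16 mm.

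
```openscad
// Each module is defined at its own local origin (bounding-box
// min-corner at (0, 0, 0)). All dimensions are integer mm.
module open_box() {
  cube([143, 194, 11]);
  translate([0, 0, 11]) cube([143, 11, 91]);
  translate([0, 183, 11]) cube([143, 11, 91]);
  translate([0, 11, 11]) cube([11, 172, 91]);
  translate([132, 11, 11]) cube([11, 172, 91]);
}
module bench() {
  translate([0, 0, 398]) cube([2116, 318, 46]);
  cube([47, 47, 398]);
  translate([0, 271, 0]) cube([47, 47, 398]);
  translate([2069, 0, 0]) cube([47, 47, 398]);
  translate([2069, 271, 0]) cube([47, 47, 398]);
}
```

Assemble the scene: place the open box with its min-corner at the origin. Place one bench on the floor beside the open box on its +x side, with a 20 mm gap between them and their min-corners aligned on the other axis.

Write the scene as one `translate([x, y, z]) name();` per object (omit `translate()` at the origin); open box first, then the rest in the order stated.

open_box();
translate([163, 0, 0]) bench();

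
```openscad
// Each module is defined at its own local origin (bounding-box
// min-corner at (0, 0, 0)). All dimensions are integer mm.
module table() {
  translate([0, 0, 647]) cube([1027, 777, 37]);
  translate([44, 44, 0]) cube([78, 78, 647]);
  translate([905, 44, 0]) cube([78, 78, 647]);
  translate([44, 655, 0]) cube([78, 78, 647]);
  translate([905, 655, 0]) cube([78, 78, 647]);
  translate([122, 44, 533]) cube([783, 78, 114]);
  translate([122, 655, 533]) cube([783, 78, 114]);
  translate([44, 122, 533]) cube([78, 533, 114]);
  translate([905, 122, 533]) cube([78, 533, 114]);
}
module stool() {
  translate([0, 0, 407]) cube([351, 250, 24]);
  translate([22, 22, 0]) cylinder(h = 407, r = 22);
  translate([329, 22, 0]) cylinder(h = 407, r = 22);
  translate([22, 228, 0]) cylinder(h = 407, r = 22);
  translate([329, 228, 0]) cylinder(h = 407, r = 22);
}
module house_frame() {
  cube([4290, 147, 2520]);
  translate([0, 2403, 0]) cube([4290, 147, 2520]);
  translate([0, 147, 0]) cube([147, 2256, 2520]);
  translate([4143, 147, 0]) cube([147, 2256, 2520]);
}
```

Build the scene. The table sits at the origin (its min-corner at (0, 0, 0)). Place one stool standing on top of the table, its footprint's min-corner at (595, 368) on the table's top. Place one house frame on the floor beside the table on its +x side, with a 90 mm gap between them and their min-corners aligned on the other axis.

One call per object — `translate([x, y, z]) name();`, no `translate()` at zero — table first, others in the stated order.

table();
translate([595, 368, 684]) stool();
translate([1117, 0, 0]) house_frame();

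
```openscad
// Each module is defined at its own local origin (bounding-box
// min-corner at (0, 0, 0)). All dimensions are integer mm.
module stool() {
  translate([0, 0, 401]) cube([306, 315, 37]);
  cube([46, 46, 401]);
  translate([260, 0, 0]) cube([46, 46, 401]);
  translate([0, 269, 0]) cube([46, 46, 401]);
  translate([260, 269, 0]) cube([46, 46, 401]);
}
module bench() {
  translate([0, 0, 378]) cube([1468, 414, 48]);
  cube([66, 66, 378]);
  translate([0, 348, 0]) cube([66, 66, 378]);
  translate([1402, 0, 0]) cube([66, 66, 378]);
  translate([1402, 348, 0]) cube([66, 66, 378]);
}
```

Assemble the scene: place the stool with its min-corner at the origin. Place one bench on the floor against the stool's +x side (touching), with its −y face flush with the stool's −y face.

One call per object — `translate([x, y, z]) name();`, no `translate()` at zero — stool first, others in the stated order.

stool();
translate([306, 0, 0]) bench();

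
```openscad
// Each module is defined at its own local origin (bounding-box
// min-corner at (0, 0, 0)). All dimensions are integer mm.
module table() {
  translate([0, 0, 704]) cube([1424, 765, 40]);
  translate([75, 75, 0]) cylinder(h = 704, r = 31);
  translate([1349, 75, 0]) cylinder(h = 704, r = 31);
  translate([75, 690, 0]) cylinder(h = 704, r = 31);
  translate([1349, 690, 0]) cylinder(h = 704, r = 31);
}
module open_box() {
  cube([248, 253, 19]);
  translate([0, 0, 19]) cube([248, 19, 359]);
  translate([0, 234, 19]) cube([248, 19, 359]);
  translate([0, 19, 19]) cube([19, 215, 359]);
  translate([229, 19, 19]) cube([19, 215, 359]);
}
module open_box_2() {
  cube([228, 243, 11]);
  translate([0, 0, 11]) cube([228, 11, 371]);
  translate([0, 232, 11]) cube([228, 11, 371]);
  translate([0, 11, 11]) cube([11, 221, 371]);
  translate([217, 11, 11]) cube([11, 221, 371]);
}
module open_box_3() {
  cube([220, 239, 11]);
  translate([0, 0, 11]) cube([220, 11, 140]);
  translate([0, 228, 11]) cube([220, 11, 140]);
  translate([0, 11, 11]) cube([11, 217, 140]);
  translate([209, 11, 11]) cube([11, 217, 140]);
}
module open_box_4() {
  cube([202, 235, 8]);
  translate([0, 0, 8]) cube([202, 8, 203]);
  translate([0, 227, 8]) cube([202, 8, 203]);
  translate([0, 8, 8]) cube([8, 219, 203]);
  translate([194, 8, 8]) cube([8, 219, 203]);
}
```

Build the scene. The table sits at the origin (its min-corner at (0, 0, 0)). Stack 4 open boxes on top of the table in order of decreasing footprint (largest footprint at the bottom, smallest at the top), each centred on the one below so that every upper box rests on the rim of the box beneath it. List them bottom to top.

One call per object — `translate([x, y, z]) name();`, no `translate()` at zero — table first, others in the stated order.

table();
translate([588, 256, 744]) open_box();
translate([598, 261, 1122]) open_box_2();
translate([602, 263, 1504]) open_box_3();
translate([611, 265, 1655]) open_box_4();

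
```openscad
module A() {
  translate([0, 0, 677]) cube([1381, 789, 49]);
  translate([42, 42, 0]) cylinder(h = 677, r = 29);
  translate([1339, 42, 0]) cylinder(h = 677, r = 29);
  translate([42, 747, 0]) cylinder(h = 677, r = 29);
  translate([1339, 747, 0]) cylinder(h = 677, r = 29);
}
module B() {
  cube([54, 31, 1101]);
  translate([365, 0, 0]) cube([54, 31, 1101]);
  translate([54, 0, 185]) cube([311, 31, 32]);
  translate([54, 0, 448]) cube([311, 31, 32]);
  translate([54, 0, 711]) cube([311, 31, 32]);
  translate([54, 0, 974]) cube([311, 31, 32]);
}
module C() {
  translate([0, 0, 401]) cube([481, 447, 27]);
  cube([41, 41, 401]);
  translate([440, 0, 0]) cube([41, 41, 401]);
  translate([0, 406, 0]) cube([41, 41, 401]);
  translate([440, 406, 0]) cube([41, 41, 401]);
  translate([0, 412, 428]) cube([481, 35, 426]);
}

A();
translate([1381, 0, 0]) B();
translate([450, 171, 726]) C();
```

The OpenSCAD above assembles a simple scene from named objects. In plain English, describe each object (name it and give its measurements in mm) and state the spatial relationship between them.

A is a rectangular dining table. The top is 1381×789×49 mm with its upper surface at z = 726 mm. It stands on four round legs of 58 mm diameter, each leg's bounding box inset 13 mm from the nearest pair of top edges, running from the floor to the underside of the top.

B is a straight ladder. Two 54×31 mm vertical rails, 1101 mm tall, stand 419 mm apart (outside-to-outside) with their front faces coplanar on the −y side. 4 rungs, each 31 mm deep and 32 mm tall, span between the inner faces of the rails, front faces flush with the rails. The lowest rung's underside is at z = 185 mm and rungs are spaced 263 mm apart (underside to underside).

C is a chair: 481×447 mm seat, 27 mm thick, top at z = 428 mm, on four 41 mm square corner legs flush with the seat edges. A 35 mm thick backrest slab spans the full seat width, extending 426 mm above the seat top, its back face flush with the seat's +y edge.

The ladder is against the table's +x side, with their −y faces flush. The chair is on top of the table, centred.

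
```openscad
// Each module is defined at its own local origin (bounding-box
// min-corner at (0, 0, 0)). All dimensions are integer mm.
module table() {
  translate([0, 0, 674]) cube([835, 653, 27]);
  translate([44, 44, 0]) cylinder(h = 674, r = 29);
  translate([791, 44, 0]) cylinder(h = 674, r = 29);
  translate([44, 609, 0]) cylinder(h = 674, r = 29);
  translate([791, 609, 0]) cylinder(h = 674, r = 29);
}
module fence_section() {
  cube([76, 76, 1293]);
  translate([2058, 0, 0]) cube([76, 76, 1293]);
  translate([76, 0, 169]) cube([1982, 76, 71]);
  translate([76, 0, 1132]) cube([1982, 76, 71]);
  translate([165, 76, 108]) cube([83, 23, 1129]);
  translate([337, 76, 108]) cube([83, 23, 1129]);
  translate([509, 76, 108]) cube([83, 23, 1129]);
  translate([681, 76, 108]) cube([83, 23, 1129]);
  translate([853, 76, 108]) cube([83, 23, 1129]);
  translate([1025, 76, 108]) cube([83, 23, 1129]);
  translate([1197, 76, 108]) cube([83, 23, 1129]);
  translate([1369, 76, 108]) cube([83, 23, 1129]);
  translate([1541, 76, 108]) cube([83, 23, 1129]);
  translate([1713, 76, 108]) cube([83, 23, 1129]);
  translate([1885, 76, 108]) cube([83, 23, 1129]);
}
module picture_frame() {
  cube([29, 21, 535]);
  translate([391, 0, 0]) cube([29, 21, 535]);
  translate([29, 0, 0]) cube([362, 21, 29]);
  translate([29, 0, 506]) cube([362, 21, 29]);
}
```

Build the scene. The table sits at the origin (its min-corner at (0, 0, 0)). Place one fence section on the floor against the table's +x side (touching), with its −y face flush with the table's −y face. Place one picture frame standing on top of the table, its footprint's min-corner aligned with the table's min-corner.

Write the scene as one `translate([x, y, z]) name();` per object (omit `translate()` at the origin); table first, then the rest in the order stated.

table();
translate([835, 0, 0]) fence_section();
translate([0, 0, 701]) picture_frame();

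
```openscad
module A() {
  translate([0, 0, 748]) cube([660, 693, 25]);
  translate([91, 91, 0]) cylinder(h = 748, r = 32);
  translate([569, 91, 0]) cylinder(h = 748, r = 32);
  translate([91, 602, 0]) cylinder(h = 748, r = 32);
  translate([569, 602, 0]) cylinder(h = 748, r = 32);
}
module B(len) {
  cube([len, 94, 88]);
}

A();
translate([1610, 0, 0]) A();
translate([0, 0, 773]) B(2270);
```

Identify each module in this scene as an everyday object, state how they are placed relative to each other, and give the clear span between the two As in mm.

A is a table. B is a beam. A beam spans the tops of two tables. The clear span between the two tables is 950 mm.

Second table starts at x = 1610; first ends at x = 660; clear span = 1610 − 660 = 950 mm.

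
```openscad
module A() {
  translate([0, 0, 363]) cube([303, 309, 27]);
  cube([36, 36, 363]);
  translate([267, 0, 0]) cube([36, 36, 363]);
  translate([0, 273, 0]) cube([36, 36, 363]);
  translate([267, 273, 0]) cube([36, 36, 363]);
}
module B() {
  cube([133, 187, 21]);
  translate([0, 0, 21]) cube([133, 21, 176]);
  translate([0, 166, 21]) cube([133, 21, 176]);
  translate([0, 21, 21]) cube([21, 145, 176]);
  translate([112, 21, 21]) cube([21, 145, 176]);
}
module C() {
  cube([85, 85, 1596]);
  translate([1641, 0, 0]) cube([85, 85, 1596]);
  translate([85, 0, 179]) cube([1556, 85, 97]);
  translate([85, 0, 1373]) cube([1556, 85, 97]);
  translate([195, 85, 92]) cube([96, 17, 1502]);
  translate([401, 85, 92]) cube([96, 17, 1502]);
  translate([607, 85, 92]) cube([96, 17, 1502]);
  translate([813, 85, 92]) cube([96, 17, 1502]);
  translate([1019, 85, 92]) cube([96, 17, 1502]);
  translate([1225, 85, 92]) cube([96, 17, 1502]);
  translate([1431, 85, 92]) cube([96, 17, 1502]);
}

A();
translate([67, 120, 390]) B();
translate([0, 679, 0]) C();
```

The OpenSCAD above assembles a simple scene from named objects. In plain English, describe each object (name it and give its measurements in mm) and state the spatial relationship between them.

A is a simple wooden stool: a rectangular seat 303 mm (x) by 309 mm (y), 27 mm thick, top face at z = 390 mm, on four square legs, each 36×36 mm in cross-section. The legs rest on z = 0, each flush with a corner of the seat.

B is an open storage box with external size 133×187×197 mm and wall thickness 21 mm (the base is also 21 mm thick). The base covers the whole footprint; the four walls stand on the base, with the y-facing walls full-width and the x-facing walls fitting between their inner faces.

C is a fence section. Two 85×85 mm posts, 1596 mm tall, stand on the floor with a clear span of 1556 mm between their inner faces. Two horizontal rails of 85×97 mm section span the gap between the posts with their undersides at z = 179 mm and z = 1373 mm, flush with the posts' −y face. 7 pickets, each 96 mm wide, 17 mm thick and 1502 mm tall, are fixed to the +y face of the rails with their bottoms at z = 92 mm, evenly spaced across the span with equal gaps (rounded down to the nearest mm) at the −x end and between each pair — any rounding remainder accumulates at the +x end.

The open box is on top of the stool. The fence section is on the floor beside the stool on its +y side.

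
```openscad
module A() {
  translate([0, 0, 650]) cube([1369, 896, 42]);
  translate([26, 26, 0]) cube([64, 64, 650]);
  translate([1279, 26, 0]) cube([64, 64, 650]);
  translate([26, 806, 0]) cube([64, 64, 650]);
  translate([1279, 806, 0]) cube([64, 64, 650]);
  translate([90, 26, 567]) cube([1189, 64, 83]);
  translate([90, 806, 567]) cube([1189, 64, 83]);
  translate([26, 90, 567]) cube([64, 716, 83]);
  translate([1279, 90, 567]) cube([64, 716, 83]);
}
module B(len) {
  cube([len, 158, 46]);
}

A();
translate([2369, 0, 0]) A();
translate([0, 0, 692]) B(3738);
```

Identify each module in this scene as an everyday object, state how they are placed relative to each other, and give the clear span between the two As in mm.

A is a table. B is a beam. A beam spans the tops of two tables. The clear span between the two tables is 1000 mm.

Second table starts at x = 2369; first ends at x = 1369; clear span = 2369 − 1369 = 1000 mm.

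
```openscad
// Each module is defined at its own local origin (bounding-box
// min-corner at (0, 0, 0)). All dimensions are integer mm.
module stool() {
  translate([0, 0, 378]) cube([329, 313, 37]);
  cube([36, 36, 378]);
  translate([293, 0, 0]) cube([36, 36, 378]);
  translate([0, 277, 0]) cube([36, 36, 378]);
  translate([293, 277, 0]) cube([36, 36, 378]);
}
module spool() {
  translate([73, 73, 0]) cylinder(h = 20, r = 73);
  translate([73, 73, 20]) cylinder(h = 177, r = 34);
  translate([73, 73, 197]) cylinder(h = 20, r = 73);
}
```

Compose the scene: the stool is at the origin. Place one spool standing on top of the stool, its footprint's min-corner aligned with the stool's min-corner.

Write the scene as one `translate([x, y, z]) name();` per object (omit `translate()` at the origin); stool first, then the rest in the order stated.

stool();
translate([0, 0, 415]) spool();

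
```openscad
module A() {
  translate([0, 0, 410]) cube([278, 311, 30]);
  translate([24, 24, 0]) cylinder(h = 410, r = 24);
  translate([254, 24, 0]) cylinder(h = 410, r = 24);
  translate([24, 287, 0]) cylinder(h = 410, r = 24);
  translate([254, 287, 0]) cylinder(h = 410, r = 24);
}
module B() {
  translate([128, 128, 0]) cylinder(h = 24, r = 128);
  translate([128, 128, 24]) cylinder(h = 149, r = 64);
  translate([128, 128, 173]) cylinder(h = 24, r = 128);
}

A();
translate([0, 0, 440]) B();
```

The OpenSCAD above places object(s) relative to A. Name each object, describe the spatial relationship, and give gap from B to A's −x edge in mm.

The spool's min-x is at 0; the stool's min-x is 0; gap = 0 mm.

A is a stool. B is a spool. The spool is on top of the stool. The gap from the spool to the stool's −x edge is 0 mm.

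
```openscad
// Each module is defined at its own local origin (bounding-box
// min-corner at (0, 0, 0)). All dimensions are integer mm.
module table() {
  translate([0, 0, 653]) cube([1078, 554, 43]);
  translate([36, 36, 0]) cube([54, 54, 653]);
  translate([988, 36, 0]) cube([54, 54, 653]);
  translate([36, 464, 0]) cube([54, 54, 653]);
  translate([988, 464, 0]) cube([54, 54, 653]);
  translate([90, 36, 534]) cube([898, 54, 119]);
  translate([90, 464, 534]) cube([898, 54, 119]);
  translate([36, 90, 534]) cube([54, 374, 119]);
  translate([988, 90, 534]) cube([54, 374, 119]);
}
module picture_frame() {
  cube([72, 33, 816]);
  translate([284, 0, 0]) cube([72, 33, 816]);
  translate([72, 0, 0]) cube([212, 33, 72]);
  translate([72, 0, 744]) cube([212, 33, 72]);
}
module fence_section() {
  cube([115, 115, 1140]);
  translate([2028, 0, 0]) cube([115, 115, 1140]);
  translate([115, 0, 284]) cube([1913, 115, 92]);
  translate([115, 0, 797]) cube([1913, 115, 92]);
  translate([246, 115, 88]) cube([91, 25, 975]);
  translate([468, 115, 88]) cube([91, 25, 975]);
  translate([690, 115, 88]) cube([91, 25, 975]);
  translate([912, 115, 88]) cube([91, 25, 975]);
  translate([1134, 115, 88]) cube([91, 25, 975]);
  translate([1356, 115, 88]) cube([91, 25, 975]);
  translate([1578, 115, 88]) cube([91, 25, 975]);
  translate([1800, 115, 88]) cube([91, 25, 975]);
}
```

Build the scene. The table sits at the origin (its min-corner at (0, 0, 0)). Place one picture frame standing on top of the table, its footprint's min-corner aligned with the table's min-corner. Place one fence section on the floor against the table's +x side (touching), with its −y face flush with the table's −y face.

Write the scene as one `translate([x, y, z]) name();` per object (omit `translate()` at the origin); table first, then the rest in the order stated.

table();
translate([0, 0, 696]) picture_frame();
translate([1078, 0, 0]) fence_section();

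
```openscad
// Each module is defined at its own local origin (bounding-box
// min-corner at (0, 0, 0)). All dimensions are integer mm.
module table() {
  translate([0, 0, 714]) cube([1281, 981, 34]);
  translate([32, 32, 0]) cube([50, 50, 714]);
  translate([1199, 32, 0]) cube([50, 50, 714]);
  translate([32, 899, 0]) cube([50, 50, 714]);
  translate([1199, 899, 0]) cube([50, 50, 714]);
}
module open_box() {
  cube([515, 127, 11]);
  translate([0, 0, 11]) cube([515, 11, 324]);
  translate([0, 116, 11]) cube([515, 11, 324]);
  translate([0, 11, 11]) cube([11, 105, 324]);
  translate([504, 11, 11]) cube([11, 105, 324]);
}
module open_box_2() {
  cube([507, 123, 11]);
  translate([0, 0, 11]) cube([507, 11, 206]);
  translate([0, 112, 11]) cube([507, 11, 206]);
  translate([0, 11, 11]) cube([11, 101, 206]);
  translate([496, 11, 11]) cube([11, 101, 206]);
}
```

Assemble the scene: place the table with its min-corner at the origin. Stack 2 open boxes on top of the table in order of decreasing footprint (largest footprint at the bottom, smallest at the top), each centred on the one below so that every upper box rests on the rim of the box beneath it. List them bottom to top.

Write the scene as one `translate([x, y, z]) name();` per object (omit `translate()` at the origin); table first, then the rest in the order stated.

table();
translate([383, 427, 748]) open_box();
translate([387, 429, 1083]) open_box_2();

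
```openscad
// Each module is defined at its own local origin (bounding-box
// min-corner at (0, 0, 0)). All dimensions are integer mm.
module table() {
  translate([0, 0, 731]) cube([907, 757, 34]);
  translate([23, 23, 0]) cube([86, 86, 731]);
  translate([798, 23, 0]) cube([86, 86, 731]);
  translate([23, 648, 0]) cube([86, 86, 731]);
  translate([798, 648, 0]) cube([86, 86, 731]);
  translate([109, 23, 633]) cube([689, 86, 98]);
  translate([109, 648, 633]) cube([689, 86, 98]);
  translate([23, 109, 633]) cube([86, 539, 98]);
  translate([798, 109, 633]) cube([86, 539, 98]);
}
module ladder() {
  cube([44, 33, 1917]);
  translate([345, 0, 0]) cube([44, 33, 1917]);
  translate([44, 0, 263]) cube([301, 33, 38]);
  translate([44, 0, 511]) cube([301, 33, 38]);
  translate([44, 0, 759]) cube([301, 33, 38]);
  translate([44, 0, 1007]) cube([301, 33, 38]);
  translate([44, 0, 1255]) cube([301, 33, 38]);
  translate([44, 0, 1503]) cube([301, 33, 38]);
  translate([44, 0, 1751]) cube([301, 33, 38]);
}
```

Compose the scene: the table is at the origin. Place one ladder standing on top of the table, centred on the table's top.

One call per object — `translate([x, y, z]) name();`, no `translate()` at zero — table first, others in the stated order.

table();
translate([259, 362, 765]) ladder();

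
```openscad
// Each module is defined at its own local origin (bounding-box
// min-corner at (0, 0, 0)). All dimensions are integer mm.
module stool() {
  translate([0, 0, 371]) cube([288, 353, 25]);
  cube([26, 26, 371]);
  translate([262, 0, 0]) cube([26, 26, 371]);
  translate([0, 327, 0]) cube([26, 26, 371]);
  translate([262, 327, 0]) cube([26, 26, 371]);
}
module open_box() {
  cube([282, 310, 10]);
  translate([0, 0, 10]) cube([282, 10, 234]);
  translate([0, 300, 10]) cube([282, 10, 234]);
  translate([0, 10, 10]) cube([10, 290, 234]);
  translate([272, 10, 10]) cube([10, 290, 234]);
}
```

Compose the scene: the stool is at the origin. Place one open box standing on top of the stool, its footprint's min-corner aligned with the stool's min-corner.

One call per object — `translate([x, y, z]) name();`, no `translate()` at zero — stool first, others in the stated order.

stool();
translate([0, 0, 396]) open_box();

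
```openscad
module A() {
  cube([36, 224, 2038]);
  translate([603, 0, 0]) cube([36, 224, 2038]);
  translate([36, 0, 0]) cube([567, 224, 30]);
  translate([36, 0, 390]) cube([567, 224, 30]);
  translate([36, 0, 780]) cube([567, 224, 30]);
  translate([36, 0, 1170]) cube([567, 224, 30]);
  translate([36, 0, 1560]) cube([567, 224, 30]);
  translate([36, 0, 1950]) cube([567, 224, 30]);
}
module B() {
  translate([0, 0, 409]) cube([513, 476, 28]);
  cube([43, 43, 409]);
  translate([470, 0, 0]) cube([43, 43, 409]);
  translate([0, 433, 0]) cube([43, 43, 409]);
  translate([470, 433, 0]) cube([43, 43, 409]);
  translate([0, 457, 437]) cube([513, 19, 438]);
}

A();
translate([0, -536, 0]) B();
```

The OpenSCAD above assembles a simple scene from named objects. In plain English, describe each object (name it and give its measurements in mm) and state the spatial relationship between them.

A is a bookshelf 639 mm wide overall, 224 mm deep and 2038 mm tall. The two sides are 36 mm thick vertical panels. 6 horizontal shelves of 30 mm thickness span between the inner faces of the sides; the lowest shelf sits on the floor and shelves are stacked with a clear vertical gap of 360 mm between each pair.

B is a chair. The seat is a 513×476×28 mm slab with its top at z = 437 mm, on four 43×43 mm corner legs (flush with the seat edges, standing on z = 0). A flat backrest 19 mm thick, 438 mm tall, spans the full seat width and rises from the seat top along its +y edge, rear face flush with the rear of the seat.

The chair is on the floor beside the bookshelf on its −y side.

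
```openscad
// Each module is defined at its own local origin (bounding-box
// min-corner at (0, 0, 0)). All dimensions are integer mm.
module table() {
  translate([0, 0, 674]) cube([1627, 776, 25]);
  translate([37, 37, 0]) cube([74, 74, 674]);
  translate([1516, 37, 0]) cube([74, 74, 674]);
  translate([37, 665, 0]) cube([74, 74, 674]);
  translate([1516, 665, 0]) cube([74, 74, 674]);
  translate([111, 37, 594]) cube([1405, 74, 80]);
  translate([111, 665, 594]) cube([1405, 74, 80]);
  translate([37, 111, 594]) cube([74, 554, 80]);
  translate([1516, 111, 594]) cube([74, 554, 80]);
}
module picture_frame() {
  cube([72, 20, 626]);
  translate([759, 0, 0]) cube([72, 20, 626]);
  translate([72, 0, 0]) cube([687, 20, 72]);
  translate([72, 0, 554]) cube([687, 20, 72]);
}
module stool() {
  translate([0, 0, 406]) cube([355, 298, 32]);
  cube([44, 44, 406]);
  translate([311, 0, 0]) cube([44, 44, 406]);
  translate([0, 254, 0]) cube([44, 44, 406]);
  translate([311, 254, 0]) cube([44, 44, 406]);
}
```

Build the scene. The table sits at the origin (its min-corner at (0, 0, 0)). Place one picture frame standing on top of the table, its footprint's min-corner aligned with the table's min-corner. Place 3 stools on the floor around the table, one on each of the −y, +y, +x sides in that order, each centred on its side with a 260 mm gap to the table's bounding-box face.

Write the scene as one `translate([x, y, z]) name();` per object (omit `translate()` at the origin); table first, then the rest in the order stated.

table();
translate([0, 0, 699]) picture_frame();
translate([636, -558, 0]) stool();
translate([636, 1036, 0]) stool();
translate([1887, 239, 0]) stool();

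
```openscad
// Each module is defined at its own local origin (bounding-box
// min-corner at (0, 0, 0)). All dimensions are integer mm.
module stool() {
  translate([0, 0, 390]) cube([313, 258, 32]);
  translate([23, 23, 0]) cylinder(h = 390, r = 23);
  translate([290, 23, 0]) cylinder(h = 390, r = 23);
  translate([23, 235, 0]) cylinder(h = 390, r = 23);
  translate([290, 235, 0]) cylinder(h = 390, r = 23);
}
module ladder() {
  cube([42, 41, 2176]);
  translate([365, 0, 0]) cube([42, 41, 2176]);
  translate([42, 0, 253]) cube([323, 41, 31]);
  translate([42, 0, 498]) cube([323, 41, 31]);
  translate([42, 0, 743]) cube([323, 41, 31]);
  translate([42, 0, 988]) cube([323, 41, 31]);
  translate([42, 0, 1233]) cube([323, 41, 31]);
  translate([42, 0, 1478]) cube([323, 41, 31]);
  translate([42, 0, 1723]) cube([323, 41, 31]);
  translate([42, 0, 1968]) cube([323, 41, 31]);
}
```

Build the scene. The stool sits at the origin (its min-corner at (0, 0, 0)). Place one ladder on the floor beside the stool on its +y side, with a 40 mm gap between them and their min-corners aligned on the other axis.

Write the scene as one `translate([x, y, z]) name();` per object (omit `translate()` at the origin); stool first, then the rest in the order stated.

stool();
translate([0, 298, 0]) ladder();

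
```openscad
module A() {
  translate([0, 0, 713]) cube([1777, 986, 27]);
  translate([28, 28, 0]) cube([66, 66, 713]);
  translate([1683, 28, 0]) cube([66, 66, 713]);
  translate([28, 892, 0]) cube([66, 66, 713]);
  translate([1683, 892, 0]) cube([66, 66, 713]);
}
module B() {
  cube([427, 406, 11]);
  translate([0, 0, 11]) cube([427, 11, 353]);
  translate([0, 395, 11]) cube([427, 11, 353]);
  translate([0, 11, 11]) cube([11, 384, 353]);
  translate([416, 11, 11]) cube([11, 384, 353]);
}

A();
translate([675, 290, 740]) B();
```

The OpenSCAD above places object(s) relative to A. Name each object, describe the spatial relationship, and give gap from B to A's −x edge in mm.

A is a table. B is an open box. The open box is on top of the table, centred. The gap from the open box to the table's −x edge is 675 mm.

The open box's min-x is at 675; the table's min-x is 0; gap = 675 mm.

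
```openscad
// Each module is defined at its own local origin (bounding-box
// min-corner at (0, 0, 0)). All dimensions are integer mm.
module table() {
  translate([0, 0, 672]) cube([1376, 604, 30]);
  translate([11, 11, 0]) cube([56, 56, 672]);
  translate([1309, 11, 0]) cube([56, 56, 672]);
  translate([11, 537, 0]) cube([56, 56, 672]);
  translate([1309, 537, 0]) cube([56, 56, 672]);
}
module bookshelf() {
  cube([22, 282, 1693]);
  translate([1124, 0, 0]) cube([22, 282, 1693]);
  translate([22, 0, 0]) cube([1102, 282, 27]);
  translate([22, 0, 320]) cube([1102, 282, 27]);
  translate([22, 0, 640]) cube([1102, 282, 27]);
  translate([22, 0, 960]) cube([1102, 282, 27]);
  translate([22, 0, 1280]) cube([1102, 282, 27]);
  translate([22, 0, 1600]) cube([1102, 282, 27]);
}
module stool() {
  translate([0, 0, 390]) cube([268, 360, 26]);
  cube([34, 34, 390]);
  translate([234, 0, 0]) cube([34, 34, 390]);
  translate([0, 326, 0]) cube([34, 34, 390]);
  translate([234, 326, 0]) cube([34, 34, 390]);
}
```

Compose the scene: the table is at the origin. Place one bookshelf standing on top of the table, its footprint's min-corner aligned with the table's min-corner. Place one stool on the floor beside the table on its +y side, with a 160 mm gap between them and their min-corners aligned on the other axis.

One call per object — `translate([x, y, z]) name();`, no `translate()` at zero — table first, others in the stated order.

table();
translate([0, 0, 702]) bookshelf();
translate([0, 764, 0]) stool();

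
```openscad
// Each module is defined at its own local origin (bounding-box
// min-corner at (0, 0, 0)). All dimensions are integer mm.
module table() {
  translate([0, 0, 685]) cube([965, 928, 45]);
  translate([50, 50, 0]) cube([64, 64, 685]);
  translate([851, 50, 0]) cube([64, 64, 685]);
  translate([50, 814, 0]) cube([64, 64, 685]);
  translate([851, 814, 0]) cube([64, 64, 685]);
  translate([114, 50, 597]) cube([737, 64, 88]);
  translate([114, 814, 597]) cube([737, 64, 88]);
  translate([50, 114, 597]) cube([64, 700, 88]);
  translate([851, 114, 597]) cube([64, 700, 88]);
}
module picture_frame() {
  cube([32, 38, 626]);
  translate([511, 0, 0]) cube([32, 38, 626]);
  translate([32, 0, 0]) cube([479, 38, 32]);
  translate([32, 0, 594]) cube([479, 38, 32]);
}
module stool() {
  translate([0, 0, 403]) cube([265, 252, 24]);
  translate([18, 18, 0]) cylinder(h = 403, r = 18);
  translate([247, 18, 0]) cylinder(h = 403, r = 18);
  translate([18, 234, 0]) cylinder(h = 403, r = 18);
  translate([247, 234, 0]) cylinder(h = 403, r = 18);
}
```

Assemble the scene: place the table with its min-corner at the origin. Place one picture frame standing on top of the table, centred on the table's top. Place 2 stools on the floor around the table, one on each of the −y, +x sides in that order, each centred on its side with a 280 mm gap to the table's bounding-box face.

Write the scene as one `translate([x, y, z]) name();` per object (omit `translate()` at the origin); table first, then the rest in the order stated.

table();
translate([211, 445, 730]) picture_frame();
translate([350, -532, 0]) stool();
translate([1245, 338, 0]) stool();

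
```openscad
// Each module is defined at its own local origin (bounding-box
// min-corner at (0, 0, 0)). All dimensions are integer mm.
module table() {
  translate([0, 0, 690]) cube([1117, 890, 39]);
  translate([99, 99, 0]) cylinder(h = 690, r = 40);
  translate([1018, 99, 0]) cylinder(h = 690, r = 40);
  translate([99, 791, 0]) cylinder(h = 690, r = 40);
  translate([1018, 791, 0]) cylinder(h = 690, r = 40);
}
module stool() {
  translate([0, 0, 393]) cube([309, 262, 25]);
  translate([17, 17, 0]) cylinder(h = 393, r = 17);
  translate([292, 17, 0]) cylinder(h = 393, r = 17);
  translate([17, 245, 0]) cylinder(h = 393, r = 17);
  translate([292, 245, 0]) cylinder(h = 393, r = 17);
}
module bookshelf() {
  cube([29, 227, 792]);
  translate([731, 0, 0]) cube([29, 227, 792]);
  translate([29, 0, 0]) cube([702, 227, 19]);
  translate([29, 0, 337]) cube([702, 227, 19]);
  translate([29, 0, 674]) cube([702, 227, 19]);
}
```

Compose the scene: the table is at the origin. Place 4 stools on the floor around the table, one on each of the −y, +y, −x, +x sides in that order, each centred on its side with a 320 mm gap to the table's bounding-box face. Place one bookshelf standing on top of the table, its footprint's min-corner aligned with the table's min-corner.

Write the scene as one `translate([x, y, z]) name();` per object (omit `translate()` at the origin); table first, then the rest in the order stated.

table();
translate([404, -582, 0]) stool();
translate([404, 1210, 0]) stool();
translate([-629, 314, 0]) stool();
translate([1437, 314, 0]) stool();
translate([0, 0, 729]) bookshelf();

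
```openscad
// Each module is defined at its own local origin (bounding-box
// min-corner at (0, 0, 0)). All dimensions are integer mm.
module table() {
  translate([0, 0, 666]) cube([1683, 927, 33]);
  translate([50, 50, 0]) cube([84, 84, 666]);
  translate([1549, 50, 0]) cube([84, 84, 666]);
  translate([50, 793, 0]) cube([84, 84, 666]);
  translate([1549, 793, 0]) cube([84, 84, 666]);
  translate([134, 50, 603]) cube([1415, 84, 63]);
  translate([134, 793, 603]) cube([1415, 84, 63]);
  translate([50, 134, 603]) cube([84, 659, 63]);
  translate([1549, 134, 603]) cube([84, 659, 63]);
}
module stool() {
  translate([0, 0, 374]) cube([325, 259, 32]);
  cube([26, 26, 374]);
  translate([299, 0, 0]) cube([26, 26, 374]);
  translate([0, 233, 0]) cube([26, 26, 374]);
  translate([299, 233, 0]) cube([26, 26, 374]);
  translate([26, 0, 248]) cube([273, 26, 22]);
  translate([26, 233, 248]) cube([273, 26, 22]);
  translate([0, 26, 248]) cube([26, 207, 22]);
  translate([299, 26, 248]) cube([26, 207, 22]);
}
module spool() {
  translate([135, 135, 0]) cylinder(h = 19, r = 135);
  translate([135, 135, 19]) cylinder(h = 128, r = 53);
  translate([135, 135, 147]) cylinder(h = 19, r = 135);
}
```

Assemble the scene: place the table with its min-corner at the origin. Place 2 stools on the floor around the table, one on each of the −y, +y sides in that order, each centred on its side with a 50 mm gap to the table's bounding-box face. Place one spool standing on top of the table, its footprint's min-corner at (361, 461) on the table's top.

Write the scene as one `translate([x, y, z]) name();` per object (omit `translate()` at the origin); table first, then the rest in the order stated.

table();
translate([679, -309, 0]) stool();
translate([679, 977, 0]) stool();
translate([361, 461, 699]) spool();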